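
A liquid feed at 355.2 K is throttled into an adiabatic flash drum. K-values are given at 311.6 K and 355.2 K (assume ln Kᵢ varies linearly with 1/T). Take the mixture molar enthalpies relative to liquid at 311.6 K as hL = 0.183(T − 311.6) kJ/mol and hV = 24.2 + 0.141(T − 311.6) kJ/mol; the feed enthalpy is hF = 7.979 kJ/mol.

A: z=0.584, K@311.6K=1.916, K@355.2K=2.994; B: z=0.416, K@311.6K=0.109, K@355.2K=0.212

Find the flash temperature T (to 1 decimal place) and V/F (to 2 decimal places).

Adiabatic flash: solve Rachford–Rice at each trial T, then check hF = ψ·hV(T) + (1−ψ)·hL(T).
  T = 311.6 K: K = (1.916, 0.109), RR gives ψ = 0.201, H_out = 4.871 kJ/mol
  T = 355.2 K: K = (2.994, 0.212), RR gives ψ = 0.532, H_out = 19.890 kJ/mol
  T = 333.4 K: K = (2.430, 0.155), RR gives ψ = 0.401, H_out = 13.316 kJ/mol
  T = 322.5 K: K = (2.167, 0.131), RR gives ψ = 0.315, H_out = 9.482 kJ/mol
  T = 317.1 K: K = (2.041, 0.120), RR gives ψ = 0.264, H_out = 7.328 kJ/mol
  T = 319.8 K: K = (2.103, 0.125), RR gives ψ = 0.291, H_out = 8.432 kJ/mol
  T = 318.5 K: K = (2.073, 0.123), RR gives ψ = 0.278, H_out = 7.908 kJ/mol
Linear interpolation between T = 318.5 (H_out = 7.908) and T = 319.8 (H_out = 8.432) on hF = 7.979 gives T ≈ 318.7 K, at which ψ = 0.28.

T = 318.7 K, V/F = 0.28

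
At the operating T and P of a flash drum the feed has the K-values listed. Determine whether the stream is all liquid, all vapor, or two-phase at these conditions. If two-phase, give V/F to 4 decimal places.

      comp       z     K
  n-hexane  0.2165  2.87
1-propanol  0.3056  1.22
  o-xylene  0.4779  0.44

two-phase, V/F = 0.3014

ΣzᵢKᵢ = 1.2045; Σzᵢ/Kᵢ = 1.4121.
Both exceed 1, so a two-phase solution exists.
Let ψ = V/F and solve Σ zᵢ(Kᵢ−1)/(1+ψ(Kᵢ−1)) = 0.
Newton iteration, ψ⁰ = 0.57:
  ψ = 0.5700: g = -0.13739, g' = -0.5124 → ψ = 0.3019
  ψ = 0.3019: g = -0.00025, g' = -0.5394 → ψ = 0.3014
Converged at ψ = 0.3014.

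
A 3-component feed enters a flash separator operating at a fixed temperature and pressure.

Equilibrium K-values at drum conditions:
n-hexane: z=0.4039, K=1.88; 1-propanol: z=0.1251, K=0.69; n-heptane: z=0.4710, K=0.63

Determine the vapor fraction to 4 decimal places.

Iterate (Newton) starting at ψ = 0.36:
  ψ = 0.3600: g = 0.02522, g' = -0.2814 → ψ = 0.4496
  ψ = 0.4496: g = 0.00056, g' = -0.2696 → ψ = 0.4517
Converged at ψ = 0.4517.

ψ = 0.4517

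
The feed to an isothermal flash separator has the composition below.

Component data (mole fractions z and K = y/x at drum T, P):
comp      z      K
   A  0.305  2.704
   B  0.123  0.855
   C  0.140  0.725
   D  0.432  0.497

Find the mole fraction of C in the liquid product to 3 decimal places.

Rachford–Rice: g(ψ) = Σ zᵢ(Kᵢ−1)/(1+ψ(Kᵢ−1)) = 0.
Feasibility: ΣzᵢKᵢ = 1.246, Σzᵢ/Kᵢ = 1.319 — both > 1, two phases present.
Newton–Raphson from ψ = 0.5:
  ψ = 0.500: g = -0.0735, g' = -0.471 → ψ = 0.344
  ψ = 0.344: g = 0.0038, g' = -0.528 → ψ = 0.351
Converged at ψ = 0.351.
Compositions from xᵢ = zᵢ/(1+ψ(Kᵢ−1)), yᵢ = Kᵢxᵢ:
  A: x = 0.191, y = 0.516
  B: x = 0.130, y = 0.111
  C: x = 0.155, y = 0.112
  D: x = 0.525, y = 0.261

x_C = 0.155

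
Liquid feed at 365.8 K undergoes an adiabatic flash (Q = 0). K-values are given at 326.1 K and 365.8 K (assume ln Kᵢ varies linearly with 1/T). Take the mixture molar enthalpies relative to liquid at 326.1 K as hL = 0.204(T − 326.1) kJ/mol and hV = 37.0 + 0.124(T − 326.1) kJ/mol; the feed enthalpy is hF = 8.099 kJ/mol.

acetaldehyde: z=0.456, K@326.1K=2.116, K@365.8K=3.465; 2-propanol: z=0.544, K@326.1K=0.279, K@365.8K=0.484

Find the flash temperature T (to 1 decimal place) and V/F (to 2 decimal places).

T = 329.6 K, V/F = 0.20

Adiabatic flash: solve Rachford–Rice at each trial T, then check hF = ψ·hV(T) + (1−ψ)·hL(T).
  T = 326.1 K: K = (2.116, 0.279), RR gives ψ = 0.145, H_out = 5.365 kJ/mol
  T = 365.8 K: K = (3.465, 0.484), RR gives ψ = 0.663, H_out = 30.525 kJ/mol
  T = 346.0 K: K = (2.748, 0.374), RR gives ψ = 0.417, H_out = 18.816 kJ/mol
  T = 336.1 K: K = (2.422, 0.324), RR gives ψ = 0.293, H_out = 12.631 kJ/mol
  T = 331.1 K: K = (2.266, 0.301), RR gives ψ = 0.223, H_out = 9.181 kJ/mol
  T = 328.6 K: K = (2.190, 0.290), RR gives ψ = 0.185, H_out = 7.328 kJ/mol
  T = 329.9 K: K = (2.230, 0.296), RR gives ψ = 0.205, H_out = 8.304 kJ/mol
Linear interpolation between T = 328.6 (H_out = 7.328) and T = 329.9 (H_out = 8.304) on hF = 8.099 gives T ≈ 329.6 K, at which ψ = 0.20.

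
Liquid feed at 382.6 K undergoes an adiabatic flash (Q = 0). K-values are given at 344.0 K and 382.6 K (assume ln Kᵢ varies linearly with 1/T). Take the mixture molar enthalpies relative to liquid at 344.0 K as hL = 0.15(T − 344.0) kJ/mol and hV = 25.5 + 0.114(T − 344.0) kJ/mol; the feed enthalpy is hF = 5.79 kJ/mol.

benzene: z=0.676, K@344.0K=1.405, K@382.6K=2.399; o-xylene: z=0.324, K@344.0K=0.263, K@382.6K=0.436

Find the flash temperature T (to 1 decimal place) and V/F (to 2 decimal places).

T = 346.2 K, V/F = 0.21

Adiabatic flash: solve Rachford–Rice at each trial T, then check hF = ψ·hV(T) + (1−ψ)·hL(T).
  T = 344.0 K: K = (1.405, 0.263), RR gives ψ = 0.117, H_out = 2.989 kJ/mol
  T = 382.6 K: K = (2.399, 0.436), RR gives ψ = 0.967, H_out = 29.104 kJ/mol
  T = 363.3 K: K = (1.862, 0.343), RR gives ψ = 0.653, H_out = 19.104 kJ/mol
  T = 353.6 K: K = (1.623, 0.301), RR gives ψ = 0.447, H_out = 12.687 kJ/mol
  T = 348.8 K: K = (1.511, 0.282), RR gives ψ = 0.308, H_out = 8.511 kJ/mol
  T = 346.4 K: K = (1.458, 0.272), RR gives ψ = 0.221, H_out = 5.973 kJ/mol
  T = 345.2 K: K = (1.431, 0.268), RR gives ψ = 0.172, H_out = 4.546 kJ/mol
Linear interpolation between T = 345.2 (H_out = 4.546) and T = 346.4 (H_out = 5.973) on hF = 5.79 gives T ≈ 346.2 K, at which ψ = 0.21.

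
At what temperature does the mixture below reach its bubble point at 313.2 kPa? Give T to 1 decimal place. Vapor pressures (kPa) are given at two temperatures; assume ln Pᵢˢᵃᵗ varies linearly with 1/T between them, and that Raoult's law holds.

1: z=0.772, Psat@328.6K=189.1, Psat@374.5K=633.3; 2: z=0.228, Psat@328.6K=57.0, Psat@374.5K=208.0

T = 352.7 K

Bubble-point temperature: ΣzᵢPᵢˢᵃᵗ(T) = P. Interpolate ln Pᵢˢᵃᵗ = aᵢ + bᵢ/T.
  T = 328.6 K: ΣzᵢPᵢˢᵃᵗ = 158.98 kPa
  T = 374.5 K: ΣzᵢPᵢˢᵃᵗ = 536.33 kPa
  T = 351.6 K: ΣzᵢPᵢˢᵃᵗ = 304.21 kPa
  T = 363.1 K: ΣzᵢPᵢˢᵃᵗ = 408.05 kPa
  T = 357.4 K: ΣzᵢPᵢˢᵃᵗ = 353.61 kPa
  T = 354.5 K: ΣzᵢPᵢˢᵃᵗ = 328.18 kPa
Interpolating between 351.6 K and 354.5 K gives T ≈ 352.7 K.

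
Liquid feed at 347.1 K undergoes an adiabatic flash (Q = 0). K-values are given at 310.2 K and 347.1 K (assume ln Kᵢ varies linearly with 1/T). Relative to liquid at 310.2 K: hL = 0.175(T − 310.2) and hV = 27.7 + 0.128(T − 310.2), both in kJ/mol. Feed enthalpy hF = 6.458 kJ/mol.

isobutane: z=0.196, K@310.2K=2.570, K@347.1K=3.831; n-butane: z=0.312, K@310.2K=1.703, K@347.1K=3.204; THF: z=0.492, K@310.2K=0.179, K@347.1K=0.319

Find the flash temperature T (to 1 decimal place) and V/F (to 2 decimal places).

Adiabatic flash: solve Rachford–Rice at each trial T, then check hF = ψ·hV(T) + (1−ψ)·hL(T).
  T = 310.2 K: K = (2.570, 1.703, 0.179), RR gives ψ = 0.135, H_out = 3.738 kJ/mol
  T = 347.1 K: K = (3.831, 3.204, 0.319), RR gives ψ = 0.543, H_out = 20.559 kJ/mol
  T = 328.6 K: K = (3.171, 2.376, 0.243), RR gives ψ = 0.373, H_out = 13.217 kJ/mol
  T = 319.4 K: K = (2.864, 2.021, 0.209), RR gives ψ = 0.268, H_out = 8.921 kJ/mol
  T = 314.8 K: K = (2.715, 1.858, 0.194), RR gives ψ = 0.206, H_out = 6.470 kJ/mol
  T = 312.5 K: K = (2.642, 1.779, 0.186), RR gives ψ = 0.172, H_out = 5.144 kJ/mol
Linear interpolation between T = 312.5 (H_out = 5.144) and T = 314.8 (H_out = 6.470) on hF = 6.458 gives T ≈ 314.8 K, at which ψ = 0.21.

T = 314.8 K, V/F = 0.21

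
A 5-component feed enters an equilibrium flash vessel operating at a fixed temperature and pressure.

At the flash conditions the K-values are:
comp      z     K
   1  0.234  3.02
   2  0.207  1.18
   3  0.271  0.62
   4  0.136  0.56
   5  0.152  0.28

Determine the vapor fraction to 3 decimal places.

Rachford–Rice: g(ψ) = Σ zᵢ(Kᵢ−1)/(1+ψ(Kᵢ−1)) = 0.
g(0) = ΣzᵢKᵢ − 1 = 0.238 and g(1) = 1 − Σzᵢ/Kᵢ = -0.476, so a root lies in (0, 1).
Newton–Raphson from ψ = 0.5:
  ψ = 0.500: g = -0.1055, g' = -0.537 → ψ = 0.304
  ψ = 0.304: g = 0.0028, g' = -0.587 → ψ = 0.308
Converged at ψ = 0.308.

ψ = 0.308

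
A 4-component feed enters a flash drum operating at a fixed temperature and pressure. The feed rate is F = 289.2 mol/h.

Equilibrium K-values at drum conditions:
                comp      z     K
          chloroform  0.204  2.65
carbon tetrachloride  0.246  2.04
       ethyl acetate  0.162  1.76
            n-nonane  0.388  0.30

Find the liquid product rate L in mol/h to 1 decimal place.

Rachford–Rice: g(β) = Σ zᵢ(Kᵢ−1)/(1+β(Kᵢ−1)) = 0.
Feasibility: ΣzᵢKᵢ = 1.444, Σzᵢ/Kᵢ = 1.583 — both > 1, two phases present.
Newton iteration, β⁰ = 0.5:
  β = 0.500: g = 0.0241, g' = -0.781 → β = 0.531
Converged at β = 0.531.
Then V = β·F = 0.5306·289.2 = 153.4 mol/h and L = F − V = 135.8 mol/h.

L = 135.8 mol/h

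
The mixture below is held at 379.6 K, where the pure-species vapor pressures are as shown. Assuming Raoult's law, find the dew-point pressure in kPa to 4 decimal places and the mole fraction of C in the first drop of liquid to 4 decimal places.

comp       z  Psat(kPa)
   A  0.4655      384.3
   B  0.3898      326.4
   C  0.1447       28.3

At the dew point ψ → 1, so Σzᵢ/Kᵢ = 1 with Kᵢ = Pᵢˢᵃᵗ/P ⇒ 1/P = Σzᵢ/Pᵢˢᵃᵗ.
1/P = 0.4655/384.3 + 0.3898/326.4 + 0.1447/28.3 = 0.0075186 ⇒ P = 133.0033 kPa
xᵢ = zᵢP/Pᵢˢᵃᵗ ⇒ x_C = 0.1447·133.0033/28.3 = 0.6801

Pdew = 133.0033 kPa, x_C = 0.6801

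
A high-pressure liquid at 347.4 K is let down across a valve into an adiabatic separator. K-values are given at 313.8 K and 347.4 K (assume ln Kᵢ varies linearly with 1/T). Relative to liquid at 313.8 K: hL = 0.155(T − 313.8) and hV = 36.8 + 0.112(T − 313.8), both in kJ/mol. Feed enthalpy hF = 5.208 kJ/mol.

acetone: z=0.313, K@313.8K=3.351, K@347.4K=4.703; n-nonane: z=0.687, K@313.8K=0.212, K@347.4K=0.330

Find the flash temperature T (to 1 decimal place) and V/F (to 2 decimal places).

Adiabatic flash: solve Rachford–Rice at each trial T, then check hF = ψ·hV(T) + (1−ψ)·hL(T).
  T = 313.8 K: K = (3.351, 0.212), RR gives ψ = 0.105, H_out = 3.864 kJ/mol
  T = 347.4 K: K = (4.703, 0.330), RR gives ψ = 0.282, H_out = 15.165 kJ/mol
  T = 330.6 K: K = (4.004, 0.267), RR gives ψ = 0.199, H_out = 9.770 kJ/mol
  T = 322.2 K: K = (3.672, 0.239), RR gives ψ = 0.154, H_out = 6.916 kJ/mol
  T = 318.0 K: K = (3.510, 0.225), RR gives ψ = 0.130, H_out = 5.421 kJ/mol
  T = 315.9 K: K = (3.430, 0.219), RR gives ψ = 0.118, H_out = 4.651 kJ/mol
Linear interpolation between T = 315.9 (H_out = 4.651) and T = 318.0 (H_out = 5.421) on hF = 5.208 gives T ≈ 317.4 K, at which ψ = 0.13.

T = 317.4 K, V/F = 0.13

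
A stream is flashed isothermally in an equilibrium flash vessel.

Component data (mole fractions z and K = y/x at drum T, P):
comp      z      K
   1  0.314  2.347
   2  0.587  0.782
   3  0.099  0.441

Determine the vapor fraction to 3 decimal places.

Rachford–Rice: g(ψ) = Σ zᵢ(Kᵢ−1)/(1+ψ(Kᵢ−1)) = 0.
Check two-phase: ΣzᵢKᵢ = 1.240 > 1 and Σzᵢ/Kᵢ = 1.109 > 1, so g(0) = 0.240 > 0 and g(1) = -0.109 < 0.
Newton–Raphson from ψ = 0.5:
  ψ = 0.500: g = 0.0323, g' = -0.298 → ψ = 0.608
  ψ = 0.608: g = 0.0011, g' = -0.280 → ψ = 0.612
Converged at ψ = 0.612.

ψ = 0.612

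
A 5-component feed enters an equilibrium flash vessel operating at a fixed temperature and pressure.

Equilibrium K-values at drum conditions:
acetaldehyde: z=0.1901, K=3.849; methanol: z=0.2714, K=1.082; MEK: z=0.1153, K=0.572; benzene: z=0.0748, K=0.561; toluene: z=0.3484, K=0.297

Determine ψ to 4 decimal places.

ψ = 0.1912

Let ψ = V/F and solve Σ zᵢ(Kᵢ−1)/(1+ψ(Kᵢ−1)) = 0.
Feasibility: ΣzᵢKᵢ = 1.2367, Σzᵢ/Kᵢ = 1.8082 — both > 1, two phases present.
Iterate (Newton) starting at ψ = 0.54:
  ψ = 0.5400: g = -0.26735, g' = -0.7490 → ψ = 0.1831
  ψ = 0.1831: g = 0.00754, g' = -0.9370 → ψ = 0.1911
  ψ = 0.1911: g = 0.00007, g' = -0.9207 → ψ = 0.1912
Converged at ψ = 0.1912.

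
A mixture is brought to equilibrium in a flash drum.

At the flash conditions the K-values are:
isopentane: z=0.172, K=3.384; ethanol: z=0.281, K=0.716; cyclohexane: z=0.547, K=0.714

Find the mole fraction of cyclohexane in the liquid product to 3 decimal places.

x_cyclohexane = 0.590

Let β = V/F and solve Σ zᵢ(Kᵢ−1)/(1+β(Kᵢ−1)) = 0.
Feasibility: ΣzᵢKᵢ = 1.174, Σzᵢ/Kᵢ = 1.209 — both > 1, two phases present.
Newton–Raphson from β = 0.36:
  β = 0.360: g = -0.0426, g' = -0.367 → β = 0.244
  β = 0.244: g = 0.0054, g' = -0.469 → β = 0.255
  β = 0.255: g = 0.0001, g' = -0.456 → β = 0.256
Converged at β = 0.256.
Compositions from xᵢ = zᵢ/(1+β(Kᵢ−1)), yᵢ = Kᵢxᵢ:
  isopentane: x = 0.107, y = 0.362
  ethanol: x = 0.303, y = 0.217
  cyclohexane: x = 0.590, y = 0.421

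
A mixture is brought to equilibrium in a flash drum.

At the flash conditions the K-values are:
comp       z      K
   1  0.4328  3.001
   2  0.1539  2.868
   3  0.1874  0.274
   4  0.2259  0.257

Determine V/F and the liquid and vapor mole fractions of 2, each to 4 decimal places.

V/F = 0.5875, x_2 = 0.0734, y_2 = 0.2104

Material balance + equilibrium reduce to Σ zᵢ(Kᵢ−1)/(1+V/F(Kᵢ−1)) = 0.
Check two-phase: ΣzᵢKᵢ = 1.8496 > 1 and Σzᵢ/Kᵢ = 1.7608 > 1, so g(0) = 0.8496 > 0 and g(1) = -0.7608 < 0.
Newton iteration, V/F⁰ = 0.37:
  V/F = 0.3700: g = 0.25011, g' = -1.1818 → V/F = 0.5816
  V/F = 0.5816: g = 0.00693, g' = -1.1761 → V/F = 0.5875
Converged at V/F = 0.5875.
Compositions from xᵢ = zᵢ/(1+V/F(Kᵢ−1)), yᵢ = Kᵢxᵢ:
  1: x = 0.1989, y = 0.5970
  2: x = 0.0734, y = 0.2104
  3: x = 0.3268, y = 0.0895
  4: x = 0.4009, y = 0.1030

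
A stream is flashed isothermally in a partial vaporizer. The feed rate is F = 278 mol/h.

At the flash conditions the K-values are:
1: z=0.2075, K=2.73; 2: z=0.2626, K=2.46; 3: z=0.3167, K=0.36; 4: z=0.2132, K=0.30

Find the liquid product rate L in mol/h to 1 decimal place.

L = 174.9 mol/h

Material balance + equilibrium reduce to Σ zᵢ(Kᵢ−1)/(1+ψ(Kᵢ−1)) = 0.
Feasibility: ΣzᵢKᵢ = 1.3904, Σzᵢ/Kᵢ = 1.7731 — both > 1, two phases present.
Newton iteration, ψ⁰ = 0.5:
  ψ = 0.5000: g = -0.11357, g' = -0.8934 → ψ = 0.3729
  ψ = 0.3729: g = -0.00170, g' = -0.8792 → ψ = 0.3709
Converged at ψ = 0.3709.
Then V = ψ·F = 0.3709·278 = 103.1 mol/h and L = F − V = 174.9 mol/h.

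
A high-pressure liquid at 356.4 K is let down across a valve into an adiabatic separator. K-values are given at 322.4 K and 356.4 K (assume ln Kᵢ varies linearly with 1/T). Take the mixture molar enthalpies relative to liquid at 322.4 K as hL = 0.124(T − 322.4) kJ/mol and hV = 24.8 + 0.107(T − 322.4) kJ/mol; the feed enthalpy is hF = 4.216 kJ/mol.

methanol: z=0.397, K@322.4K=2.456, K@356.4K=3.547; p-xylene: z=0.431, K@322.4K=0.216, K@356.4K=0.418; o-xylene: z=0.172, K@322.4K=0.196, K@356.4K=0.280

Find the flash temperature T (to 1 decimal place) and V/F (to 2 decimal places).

T = 327.7 K, V/F = 0.14

Adiabatic flash: solve Rachford–Rice at each trial T, then check hF = ψ·hV(T) + (1−ψ)·hL(T).
  T = 322.4 K: K = (2.456, 0.216, 0.196), RR gives ψ = 0.089, H_out = 2.196 kJ/mol
  T = 356.4 K: K = (3.547, 0.418, 0.280), RR gives ψ = 0.400, H_out = 13.904 kJ/mol
  T = 339.4 K: K = (2.979, 0.305, 0.236), RR gives ψ = 0.251, H_out = 8.257 kJ/mol
  T = 330.9 K: K = (2.712, 0.258, 0.216), RR gives ψ = 0.174, H_out = 5.347 kJ/mol
  T = 326.6 K: K = (2.581, 0.236, 0.206), RR gives ψ = 0.132, H_out = 3.794 kJ/mol
  T = 328.8 K: K = (2.647, 0.247, 0.211), RR gives ψ = 0.154, H_out = 4.598 kJ/mol
  T = 327.7 K: K = (2.614, 0.242, 0.208), RR gives ψ = 0.143, H_out = 4.199 kJ/mol
Linear interpolation between T = 327.7 (H_out = 4.199) and T = 328.8 (H_out = 4.598) on hF = 4.216 gives T ≈ 327.7 K, at which ψ = 0.14.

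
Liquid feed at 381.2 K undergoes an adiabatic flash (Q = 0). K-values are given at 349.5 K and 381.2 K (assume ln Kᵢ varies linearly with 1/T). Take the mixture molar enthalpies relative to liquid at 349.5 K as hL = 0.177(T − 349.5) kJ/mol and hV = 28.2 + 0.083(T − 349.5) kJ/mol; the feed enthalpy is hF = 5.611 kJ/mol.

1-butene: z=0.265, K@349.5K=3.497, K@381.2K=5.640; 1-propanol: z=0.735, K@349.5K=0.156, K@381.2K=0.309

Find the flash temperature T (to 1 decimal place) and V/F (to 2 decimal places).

T = 363.3 K, V/F = 0.12

Adiabatic flash: solve Rachford–Rice at each trial T, then check hF = ψ·hV(T) + (1−ψ)·hL(T).
  T = 349.5 K: K = (3.497, 0.156), RR gives ψ = 0.020, H_out = 0.554 kJ/mol
  T = 381.2 K: K = (5.640, 0.309), RR gives ψ = 0.225, H_out = 11.288 kJ/mol
  T = 365.4 K: K = (4.491, 0.223), RR gives ψ = 0.131, H_out = 6.300 kJ/mol
  T = 357.4 K: K = (3.971, 0.187), RR gives ψ = 0.079, H_out = 3.556 kJ/mol
  T = 361.4 K: K = (4.226, 0.204), RR gives ψ = 0.105, H_out = 4.957 kJ/mol
  T = 363.4 K: K = (4.357, 0.214), RR gives ψ = 0.118, H_out = 5.635 kJ/mol
Linear interpolation between T = 361.4 (H_out = 4.957) and T = 363.4 (H_out = 5.635) on hF = 5.611 gives T ≈ 363.3 K, at which ψ = 0.12.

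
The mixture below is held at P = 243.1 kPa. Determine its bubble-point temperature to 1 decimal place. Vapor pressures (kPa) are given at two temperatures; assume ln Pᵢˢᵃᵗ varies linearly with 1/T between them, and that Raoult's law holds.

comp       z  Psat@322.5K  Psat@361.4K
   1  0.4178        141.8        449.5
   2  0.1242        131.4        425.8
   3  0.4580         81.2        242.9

Bubble-point temperature: ΣzᵢPᵢˢᵃᵗ(T) = P. Interpolate ln Pᵢˢᵃᵗ = aᵢ + bᵢ/T.
  T = 322.5 K: ΣzᵢPᵢˢᵃᵗ = 112.75 kPa
  T = 361.4 K: ΣzᵢPᵢˢᵃᵗ = 351.93 kPa
  T = 341.9 K: ΣzᵢPᵢˢᵃᵗ = 205.43 kPa
  T = 351.6 K: ΣzᵢPᵢˢᵃᵗ = 270.52 kPa
  T = 346.8 K: ΣzᵢPᵢˢᵃᵗ = 236.53 kPa
  T = 349.2 K: ΣzᵢPᵢˢᵃᵗ = 253.07 kPa
Interpolating between 346.8 K and 349.2 K gives T ≈ 347.8 K.

T = 347.8 K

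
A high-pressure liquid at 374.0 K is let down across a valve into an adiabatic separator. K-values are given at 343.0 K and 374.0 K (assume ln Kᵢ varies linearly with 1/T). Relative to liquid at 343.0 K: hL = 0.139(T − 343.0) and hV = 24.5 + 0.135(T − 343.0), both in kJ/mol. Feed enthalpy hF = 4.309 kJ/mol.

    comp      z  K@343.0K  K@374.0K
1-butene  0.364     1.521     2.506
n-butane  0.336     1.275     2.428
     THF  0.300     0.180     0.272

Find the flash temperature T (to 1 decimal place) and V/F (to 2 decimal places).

T = 344.3 K, V/F = 0.17

Adiabatic flash: solve Rachford–Rice at each trial T, then check hF = ψ·hV(T) + (1−ψ)·hL(T).
  T = 343.0 K: K = (1.521, 1.275, 0.180), RR gives ψ = 0.106, H_out = 2.603 kJ/mol
  T = 374.0 K: K = (2.506, 2.428, 0.272), RR gives ψ = 0.757, H_out = 22.766 kJ/mol
  T = 358.5 K: K = (1.974, 1.784, 0.223), RR gives ψ = 0.560, H_out = 15.840 kJ/mol
  T = 350.8 K: K = (1.739, 1.515, 0.201), RR gives ψ = 0.398, H_out = 10.829 kJ/mol
  T = 346.9 K: K = (1.628, 1.391, 0.190), RR gives ψ = 0.277, H_out = 7.332 kJ/mol
  T = 344.9 K: K = (1.572, 1.331, 0.185), RR gives ψ = 0.198, H_out = 5.107 kJ/mol
Linear interpolation between T = 343.0 (H_out = 2.603) and T = 344.9 (H_out = 5.107) on hF = 4.309 gives T ≈ 344.3 K, at which ψ = 0.17.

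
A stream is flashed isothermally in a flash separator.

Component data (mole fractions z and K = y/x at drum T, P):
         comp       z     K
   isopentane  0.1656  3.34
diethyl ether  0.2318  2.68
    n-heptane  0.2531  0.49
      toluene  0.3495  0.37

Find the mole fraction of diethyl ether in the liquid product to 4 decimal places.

Rachford–Rice: g(ψ) = Σ zᵢ(Kᵢ−1)/(1+ψ(Kᵢ−1)) = 0.
Feasibility: ΣzᵢKᵢ = 1.4277, Σzᵢ/Kᵢ = 1.5972 — both > 1, two phases present.
Iterate (Newton) starting at ψ = 0.5:
  ψ = 0.5000: g = -0.10448, g' = -0.8000 → ψ = 0.3694
  ψ = 0.3694: g = 0.00213, g' = -0.8455 → ψ = 0.3719
Converged at ψ = 0.3719.
Compositions from xᵢ = zᵢ/(1+ψ(Kᵢ−1)), yᵢ = Kᵢxᵢ:
  isopentane: x = 0.0885, y = 0.2957
  diethyl ether: x = 0.1427, y = 0.3823
  n-heptane: x = 0.3123, y = 0.1530
  toluene: x = 0.4565, y = 0.1689

x_diethyl ether = 0.1427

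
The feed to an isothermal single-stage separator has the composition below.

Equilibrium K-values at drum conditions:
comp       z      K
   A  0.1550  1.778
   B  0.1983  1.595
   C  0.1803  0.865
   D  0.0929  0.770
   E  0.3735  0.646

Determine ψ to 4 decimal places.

ψ = 0.3091

Rachford–Rice: g(ψ) = Σ zᵢ(Kᵢ−1)/(1+ψ(Kᵢ−1)) = 0.
Check two-phase: ΣzᵢKᵢ = 1.0607 > 1 and Σzᵢ/Kᵢ = 1.1188 > 1, so g(0) = 0.0607 > 0 and g(1) = -0.1188 < 0.
Newton–Raphson from ψ = 0.5:
  ψ = 0.5000: g = -0.03315, g' = -0.1695 → ψ = 0.3044
  ψ = 0.3044: g = 0.00085, g' = -0.1797 → ψ = 0.3091
Converged at ψ = 0.3091.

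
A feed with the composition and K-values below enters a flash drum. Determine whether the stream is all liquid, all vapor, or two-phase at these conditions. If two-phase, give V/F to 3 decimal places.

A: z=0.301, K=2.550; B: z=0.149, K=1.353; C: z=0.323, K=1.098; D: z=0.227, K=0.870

ΣzᵢKᵢ = 1.521; Σzᵢ/Kᵢ = 0.783.
Since Σzᵢ/Kᵢ < 1 the mixture is above its dew point — single vapor phase.

all vapor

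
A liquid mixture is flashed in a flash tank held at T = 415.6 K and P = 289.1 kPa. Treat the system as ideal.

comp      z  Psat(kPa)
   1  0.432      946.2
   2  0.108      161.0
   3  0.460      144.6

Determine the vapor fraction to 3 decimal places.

Raoult's law: Kᵢ = Pᵢˢᵃᵗ/P = Pᵢˢᵃᵗ/289.1.
  K_1 = 946.2/289.1 = 3.27292, K_2 = 161.0/289.1 = 0.55690, K_3 = 144.6/289.1 = 0.50017
Iterate (Newton) starting at ψ = 0.5:
  ψ = 0.500: g = 0.0916, g' = -0.728 → ψ = 0.626
  ψ = 0.626: g = 0.0046, g' = -0.664 → ψ = 0.633
Converged at ψ = 0.633.

ψ = 0.633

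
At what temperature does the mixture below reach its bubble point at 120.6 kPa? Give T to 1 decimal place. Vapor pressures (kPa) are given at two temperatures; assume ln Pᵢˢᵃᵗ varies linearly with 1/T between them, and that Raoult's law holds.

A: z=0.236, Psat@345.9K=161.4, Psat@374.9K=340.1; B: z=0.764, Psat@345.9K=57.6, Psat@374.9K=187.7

Bubble-point temperature: ΣzᵢPᵢˢᵃᵗ(T) = P. Interpolate ln Pᵢˢᵃᵗ = aᵢ + bᵢ/T.
  T = 345.9 K: ΣzᵢPᵢˢᵃᵗ = 82.10 kPa
  T = 374.9 K: ΣzᵢPᵢˢᵃᵗ = 223.67 kPa
  T = 360.4 K: ΣzᵢPᵢˢᵃᵗ = 137.48 kPa
  T = 353.1 K: ΣzᵢPᵢˢᵃᵗ = 106.44 kPa
  T = 356.8 K: ΣzᵢPᵢˢᵃᵗ = 121.29 kPa
  T = 355.0 K: ΣzᵢPᵢˢᵃᵗ = 113.85 kPa
Interpolating between 355.0 K and 356.8 K gives T ≈ 356.6 K.

T = 356.6 K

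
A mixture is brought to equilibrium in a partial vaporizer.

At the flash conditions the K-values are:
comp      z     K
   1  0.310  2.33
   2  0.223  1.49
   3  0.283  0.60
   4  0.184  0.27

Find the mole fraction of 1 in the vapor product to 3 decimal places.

Rachford–Rice: g(β) = Σ zᵢ(Kᵢ−1)/(1+β(Kᵢ−1)) = 0.
g(0) = ΣzᵢKᵢ − 1 = 0.274 and g(1) = 1 − Σzᵢ/Kᵢ = -0.436, so a root lies in (0, 1).
Newton–Raphson from β = 0.4:
  β = 0.400: g = 0.0360, g' = -0.531 → β = 0.468
  β = 0.468: g = -0.0002, g' = -0.538 → β = 0.467
Converged at β = 0.467.
Compositions from xᵢ = zᵢ/(1+β(Kᵢ−1)), yᵢ = Kᵢxᵢ:
  1: x = 0.191, y = 0.445
  2: x = 0.181, y = 0.270
  3: x = 0.348, y = 0.209
  4: x = 0.279, y = 0.075

y_1 = 0.445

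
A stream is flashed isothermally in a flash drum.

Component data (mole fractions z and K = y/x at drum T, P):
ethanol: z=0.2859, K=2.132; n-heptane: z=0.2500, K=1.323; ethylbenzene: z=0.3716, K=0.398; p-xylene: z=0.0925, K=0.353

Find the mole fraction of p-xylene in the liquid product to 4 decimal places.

x_p-xylene = 0.1090

Newton–Raphson from β = 0.61:
  β = 0.6100: g = -0.19349, g' = -0.5884 → β = 0.2812
  β = 0.2812: g = -0.02291, g' = -0.4857 → β = 0.2340
  β = 0.2340: g = 0.00003, g' = -0.4878 → β = 0.2341
Converged at β = 0.2341.
Compositions from xᵢ = zᵢ/(1+β(Kᵢ−1)), yᵢ = Kᵢxᵢ:
  ethanol: x = 0.2260, y = 0.4819
  n-heptane: x = 0.2324, y = 0.3075
  ethylbenzene: x = 0.4325, y = 0.1722
  p-xylene: x = 0.1090, y = 0.0385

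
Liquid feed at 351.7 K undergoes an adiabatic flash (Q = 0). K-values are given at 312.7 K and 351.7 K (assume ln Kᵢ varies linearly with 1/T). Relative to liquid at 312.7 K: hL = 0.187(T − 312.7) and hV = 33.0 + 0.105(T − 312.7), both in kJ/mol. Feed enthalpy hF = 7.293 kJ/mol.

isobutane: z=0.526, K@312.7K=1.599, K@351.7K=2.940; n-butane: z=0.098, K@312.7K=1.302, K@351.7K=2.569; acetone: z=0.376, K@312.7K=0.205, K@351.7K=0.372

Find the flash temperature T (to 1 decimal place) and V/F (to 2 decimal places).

T = 315.8 K, V/F = 0.21

Adiabatic flash: solve Rachford–Rice at each trial T, then check hF = ψ·hV(T) + (1−ψ)·hL(T).
  T = 312.7 K: K = (1.599, 1.302, 0.205), RR gives ψ = 0.103, H_out = 3.391 kJ/mol
  T = 351.7 K: K = (2.940, 2.569, 0.372), RR gives ψ = 0.793, H_out = 30.930 kJ/mol
  T = 332.2 K: K = (2.207, 1.866, 0.281), RR gives ψ = 0.540, H_out = 20.616 kJ/mol
  T = 322.4 K: K = (1.886, 1.566, 0.241), RR gives ψ = 0.370, H_out = 13.733 kJ/mol
  T = 317.5 K: K = (1.737, 1.428, 0.222), RR gives ψ = 0.254, H_out = 9.191 kJ/mol
  T = 315.1 K: K = (1.667, 1.364, 0.214), RR gives ψ = 0.185, H_out = 6.506 kJ/mol
Linear interpolation between T = 315.1 (H_out = 6.506) and T = 317.5 (H_out = 9.191) on hF = 7.293 gives T ≈ 315.8 K, at which ψ = 0.21.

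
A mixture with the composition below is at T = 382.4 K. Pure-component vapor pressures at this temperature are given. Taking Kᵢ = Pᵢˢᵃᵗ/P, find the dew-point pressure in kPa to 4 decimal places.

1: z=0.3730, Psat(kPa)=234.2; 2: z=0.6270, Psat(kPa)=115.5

Pdew = 142.4252 kPa

At the dew point ψ → 1, so Σzᵢ/Kᵢ = 1 with Kᵢ = Pᵢˢᵃᵗ/P ⇒ 1/P = Σzᵢ/Pᵢˢᵃᵗ.
1/P = 0.3730/234.2 + 0.6270/115.5 = 0.0070212 ⇒ P = 142.4252 kPa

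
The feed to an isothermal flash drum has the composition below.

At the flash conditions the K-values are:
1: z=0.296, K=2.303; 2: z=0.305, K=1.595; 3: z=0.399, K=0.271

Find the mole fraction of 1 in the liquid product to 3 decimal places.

x_1 = 0.197

Material balance + equilibrium reduce to Σ zᵢ(Kᵢ−1)/(1+V/F(Kᵢ−1)) = 0.
Feasibility: ΣzᵢKᵢ = 1.276, Σzᵢ/Kᵢ = 1.792 — both > 1, two phases present.
Newton iteration, V/F⁰ = 0.33:
  V/F = 0.330: g = 0.0384, g' = -0.689 → V/F = 0.386
  V/F = 0.386: g = -0.0004, g' = -0.704 → V/F = 0.385
Converged at V/F = 0.385.
Compositions from xᵢ = zᵢ/(1+V/F(Kᵢ−1)), yᵢ = Kᵢxᵢ:
  1: x = 0.197, y = 0.454
  2: x = 0.248, y = 0.396
  3: x = 0.555, y = 0.150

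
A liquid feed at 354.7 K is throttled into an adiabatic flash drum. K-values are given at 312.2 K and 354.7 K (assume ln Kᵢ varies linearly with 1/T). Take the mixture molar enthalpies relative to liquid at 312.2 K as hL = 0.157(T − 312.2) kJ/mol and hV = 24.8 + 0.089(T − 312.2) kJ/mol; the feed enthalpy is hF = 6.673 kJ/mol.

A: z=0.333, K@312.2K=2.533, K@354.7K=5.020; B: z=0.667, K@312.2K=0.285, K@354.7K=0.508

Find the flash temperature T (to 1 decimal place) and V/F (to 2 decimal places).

T = 324.7 K, V/F = 0.20

Adiabatic flash: solve Rachford–Rice at each trial T, then check hF = ψ·hV(T) + (1−ψ)·hL(T).
  T = 312.2 K: K = (2.533, 0.285), RR gives ψ = 0.031, H_out = 0.760 kJ/mol
  T = 354.7 K: K = (5.020, 0.508), RR gives ψ = 0.511, H_out = 17.867 kJ/mol
  T = 333.4 K: K = (3.642, 0.387), RR gives ψ = 0.291, H_out = 10.126 kJ/mol
  T = 322.8 K: K = (3.055, 0.334), RR gives ψ = 0.175, H_out = 5.888 kJ/mol
  T = 328.1 K: K = (3.340, 0.360), RR gives ψ = 0.235, H_out = 8.079 kJ/mol
  T = 325.5 K: K = (3.198, 0.347), RR gives ψ = 0.207, H_out = 7.026 kJ/mol
  T = 324.1 K: K = (3.124, 0.340), RR gives ψ = 0.191, H_out = 6.442 kJ/mol
Linear interpolation between T = 324.1 (H_out = 6.442) and T = 325.5 (H_out = 7.026) on hF = 6.673 gives T ≈ 324.7 K, at which ψ = 0.20.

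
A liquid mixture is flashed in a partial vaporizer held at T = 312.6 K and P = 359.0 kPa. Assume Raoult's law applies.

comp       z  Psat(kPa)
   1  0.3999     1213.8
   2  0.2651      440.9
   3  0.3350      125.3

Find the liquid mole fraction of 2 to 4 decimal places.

Raoult's law: Kᵢ = Pᵢˢᵃᵗ/P = Pᵢˢᵃᵗ/359.0.
  K_1 = 1213.8/359.0 = 3.381058, K_2 = 440.9/359.0 = 1.228134, K_3 = 125.3/359.0 = 0.349025
Rachford–Rice: g(ψ) = Σ zᵢ(Kᵢ−1)/(1+ψ(Kᵢ−1)) = 0.
Check two-phase: ΣzᵢKᵢ = 1.7946 > 1 and Σzᵢ/Kᵢ = 1.2939 > 1, so g(0) = 0.7946 > 0 and g(1) = -0.2939 < 0.
Newton iteration, ψ⁰ = 0.5:
  ψ = 0.5000: g = 0.16566, g' = -0.7956 → ψ = 0.7082
  ψ = 0.7082: g = 0.00191, g' = -0.8131 → ψ = 0.7106
Converged at ψ = 0.7106.
Compositions from xᵢ = zᵢ/(1+ψ(Kᵢ−1)), yᵢ = Kᵢxᵢ:
  1: x = 0.1486, y = 0.5023
  2: x = 0.2281, y = 0.2802
  3: x = 0.6233, y = 0.2176

x_2 = 0.2281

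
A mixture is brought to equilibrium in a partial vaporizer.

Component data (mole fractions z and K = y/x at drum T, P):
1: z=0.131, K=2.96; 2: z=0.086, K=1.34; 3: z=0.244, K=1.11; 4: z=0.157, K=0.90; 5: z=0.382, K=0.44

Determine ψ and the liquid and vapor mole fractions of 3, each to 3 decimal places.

ψ = 0.157, x_3 = 0.240, y_3 = 0.266

Newton iteration, ψ⁰ = 0.66:
  ψ = 0.660: g = -0.1953, g' = -0.408 → ψ = 0.181
  ψ = 0.181: g = -0.0108, g' = -0.436 → ψ = 0.157
Converged at ψ = 0.157.
Compositions from xᵢ = zᵢ/(1+ψ(Kᵢ−1)), yᵢ = Kᵢxᵢ:
  1: x = 0.100, y = 0.297
  2: x = 0.082, y = 0.109
  3: x = 0.240, y = 0.266
  4: x = 0.160, y = 0.144
  5: x = 0.419, y = 0.184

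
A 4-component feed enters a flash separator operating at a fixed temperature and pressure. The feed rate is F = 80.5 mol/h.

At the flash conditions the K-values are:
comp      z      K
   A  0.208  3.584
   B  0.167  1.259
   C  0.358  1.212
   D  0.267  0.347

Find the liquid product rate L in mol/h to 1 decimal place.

Material balance + equilibrium reduce to Σ zᵢ(Kᵢ−1)/(1+V/F(Kᵢ−1)) = 0.
Feasibility: ΣzᵢKᵢ = 1.482, Σzᵢ/Kᵢ = 1.256 — both > 1, two phases present.
Newton–Raphson from V/F = 0.39:
  V/F = 0.390: g = 0.1432, g' = -0.572 → V/F = 0.640
  V/F = 0.640: g = 0.0069, g' = -0.554 → V/F = 0.653
  V/F = 0.653: g = -0.0000, g' = -0.559 → V/F = 0.652
Converged at V/F = 0.652.
Then V = V/F·F = 0.6525·80.5 = 52.5 mol/h and L = F − V = 28.0 mol/h.

L = 28.0 mol/h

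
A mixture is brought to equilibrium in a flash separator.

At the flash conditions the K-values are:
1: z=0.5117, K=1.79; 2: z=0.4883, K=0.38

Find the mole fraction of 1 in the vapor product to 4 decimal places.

Material balance + equilibrium reduce to Σ zᵢ(Kᵢ−1)/(1+V/F(Kᵢ−1)) = 0.
Check two-phase: ΣzᵢKᵢ = 1.1015 > 1 and Σzᵢ/Kᵢ = 1.5709 > 1, so g(0) = 0.1015 > 0 and g(1) = -0.5709 < 0.
Newton–Raphson from V/F = 0.5:
  V/F = 0.5000: g = -0.14898, g' = -0.5584 → V/F = 0.2332
  V/F = 0.2332: g = -0.01255, g' = -0.4842 → V/F = 0.2073
  V/F = 0.2073: g = -0.00002, g' = -0.4829 → V/F = 0.2072
Converged at V/F = 0.2072.
Compositions from xᵢ = zᵢ/(1+V/F(Kᵢ−1)), yᵢ = Kᵢxᵢ:
  1: x = 0.4397, y = 0.7871
  2: x = 0.5603, y = 0.2129

y_1 = 0.7871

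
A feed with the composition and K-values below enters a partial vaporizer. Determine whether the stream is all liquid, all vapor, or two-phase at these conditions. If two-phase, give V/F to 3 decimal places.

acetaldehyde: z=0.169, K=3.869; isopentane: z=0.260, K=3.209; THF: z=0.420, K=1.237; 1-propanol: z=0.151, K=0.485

all vapor

ΣzᵢKᵢ = 2.081; Σzᵢ/Kᵢ = 0.776.
Since Σzᵢ/Kᵢ < 1 the mixture is above its dew point — single vapor phase.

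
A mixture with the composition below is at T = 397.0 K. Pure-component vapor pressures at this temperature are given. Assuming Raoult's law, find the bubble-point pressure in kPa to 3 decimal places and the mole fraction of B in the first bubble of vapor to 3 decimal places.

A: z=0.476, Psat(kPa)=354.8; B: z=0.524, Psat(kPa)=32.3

At the bubble point ψ → 0, so ΣzᵢKᵢ = 1 with Kᵢ = Pᵢˢᵃᵗ/P ⇒ P = ΣzᵢPᵢˢᵃᵗ.
P = 0.476·354.8 + 0.524·32.3 = 185.810 kPa
yᵢ = zᵢPᵢˢᵃᵗ/P ⇒ y_B = 0.524·32.3/185.810 = 0.091

Pbub = 185.810 kPa, y_B = 0.091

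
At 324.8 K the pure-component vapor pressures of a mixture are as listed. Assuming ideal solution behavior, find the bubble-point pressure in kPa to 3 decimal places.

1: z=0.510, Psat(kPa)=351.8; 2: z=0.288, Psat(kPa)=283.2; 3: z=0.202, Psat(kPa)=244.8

Pbub = 310.429 kPa

At the bubble point ψ → 0, so ΣzᵢKᵢ = 1 with Kᵢ = Pᵢˢᵃᵗ/P ⇒ P = ΣzᵢPᵢˢᵃᵗ.
P = 0.510·351.8 + 0.288·283.2 + 0.202·244.8 = 310.429 kPa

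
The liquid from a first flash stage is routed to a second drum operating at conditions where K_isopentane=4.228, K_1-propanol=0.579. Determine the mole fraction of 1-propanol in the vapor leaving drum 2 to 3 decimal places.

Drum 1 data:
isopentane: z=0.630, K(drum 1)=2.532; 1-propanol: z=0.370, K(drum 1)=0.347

Drum 1:
Binary case is linear: z₁(K₁−1)(1+ψ₁(K₂−1)) + z₂(K₂−1)(1+ψ₁(K₁−1)) = 0
⇒ ψ₁ = [z₁(K₁−1)+z₂(K₂−1)] / [−(K₁−1)(K₂−1)] = 0.7236/1.0004 = 0.723
Drum-1 compositions:
  isopentane: x = 0.299, y = 0.757
  1-propanol: x = 0.701, y = 0.243
Drum-2 feed = drum-1 liquid: z₂ = (0.2989, 0.7011).
Drum 2:
Material balance + equilibrium reduce to Σ zᵢ(Kᵢ−1)/(1+ψ₂(Kᵢ−1)) = 0.
Check two-phase: ΣzᵢKᵢ = 1.670 > 1 and Σzᵢ/Kᵢ = 1.282 > 1, so g(0) = 0.670 > 0 and g(1) = -0.282 < 0.
Newton–Raphson from ψ₂ = 0.5:
  ψ₂ = 0.500: g = -0.0048, g' = -0.655 → ψ₂ = 0.493
Converged at ψ₂ = 0.493.
  isopentane: x = 0.115, y = 0.488
  1-propanol: x = 0.885, y = 0.512

y_1-propanol (drum 2) = 0.512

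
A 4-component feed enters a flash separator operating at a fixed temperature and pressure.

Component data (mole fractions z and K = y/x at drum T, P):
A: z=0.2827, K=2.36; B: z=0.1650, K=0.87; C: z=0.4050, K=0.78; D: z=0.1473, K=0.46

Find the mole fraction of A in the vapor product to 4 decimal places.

Newton iteration, ψ⁰ = 0.37:
  ψ = 0.3700: g = 0.03684, g' = -0.3248 → ψ = 0.4834
  ψ = 0.4834: g = 0.00173, g' = -0.2967 → ψ = 0.4893
Converged at ψ = 0.4893.
Compositions from xᵢ = zᵢ/(1+ψ(Kᵢ−1)), yᵢ = Kᵢxᵢ:
  A: x = 0.1697, y = 0.4006
  B: x = 0.1762, y = 0.1533
  C: x = 0.4539, y = 0.3540
  D: x = 0.2002, y = 0.0921

y_A = 0.4006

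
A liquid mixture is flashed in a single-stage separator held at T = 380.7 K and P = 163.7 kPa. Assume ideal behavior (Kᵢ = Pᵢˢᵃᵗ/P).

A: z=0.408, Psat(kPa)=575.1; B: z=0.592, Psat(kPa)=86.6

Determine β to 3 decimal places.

β = 0.631

Raoult's law: Kᵢ = Pᵢˢᵃᵗ/P = Pᵢˢᵃᵗ/163.7.
  K_A = 575.1/163.7 = 3.51313, K_B = 86.6/163.7 = 0.52902
Let β = V/F and solve Σ zᵢ(Kᵢ−1)/(1+β(Kᵢ−1)) = 0.
Feasibility: ΣzᵢKᵢ = 1.747, Σzᵢ/Kᵢ = 1.235 — both > 1, two phases present.
Iterate (Newton) starting at β = 0.59:
  β = 0.590: g = 0.0269, g' = -0.670 → β = 0.630
  β = 0.630: g = 0.0004, g' = -0.652 → β = 0.631
Converged at β = 0.631.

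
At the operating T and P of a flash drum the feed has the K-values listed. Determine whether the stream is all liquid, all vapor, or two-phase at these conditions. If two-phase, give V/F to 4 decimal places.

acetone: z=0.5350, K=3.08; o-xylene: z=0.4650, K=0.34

ΣzᵢKᵢ = 1.8059; Σzᵢ/Kᵢ = 1.5413.
Both exceed 1, so a two-phase solution exists.
Binary case is linear: z₁(K₁−1)(1+ψ(K₂−1)) + z₂(K₂−1)(1+ψ(K₁−1)) = 0
⇒ ψ = [z₁(K₁−1)+z₂(K₂−1)] / [−(K₁−1)(K₂−1)] = 0.80590/1.37280 = 0.5870

two-phase, V/F = 0.5870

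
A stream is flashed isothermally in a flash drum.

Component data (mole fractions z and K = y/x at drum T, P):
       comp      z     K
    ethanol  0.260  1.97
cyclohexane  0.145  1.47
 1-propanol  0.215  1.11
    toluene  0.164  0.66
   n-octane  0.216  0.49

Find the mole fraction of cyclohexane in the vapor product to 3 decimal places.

y_cyclohexane = 0.165

Iterate (Newton) starting at ψ = 0.51:
  ψ = 0.510: g = 0.0298, g' = -0.263 → ψ = 0.623
  ψ = 0.623: g = -0.0002, g' = -0.268 → ψ = 0.622
Converged at ψ = 0.622.
Compositions from xᵢ = zᵢ/(1+ψ(Kᵢ−1)), yᵢ = Kᵢxᵢ:
  ethanol: x = 0.162, y = 0.319
  cyclohexane: x = 0.112, y = 0.165
  1-propanol: x = 0.201, y = 0.223
  toluene: x = 0.208, y = 0.137
  n-octane: x = 0.316, y = 0.155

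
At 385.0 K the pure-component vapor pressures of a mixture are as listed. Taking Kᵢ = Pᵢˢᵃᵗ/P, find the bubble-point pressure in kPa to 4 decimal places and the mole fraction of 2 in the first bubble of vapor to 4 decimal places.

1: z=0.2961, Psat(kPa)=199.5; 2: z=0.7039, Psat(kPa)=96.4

At the bubble point ψ → 0, so ΣzᵢKᵢ = 1 with Kᵢ = Pᵢˢᵃᵗ/P ⇒ P = ΣzᵢPᵢˢᵃᵗ.
P = 0.2961·199.5 + 0.7039·96.4 = 126.9279 kPa
yᵢ = zᵢPᵢˢᵃᵗ/P ⇒ y_2 = 0.7039·96.4/126.9279 = 0.5346

Pbub = 126.9279 kPa, y_2 = 0.5346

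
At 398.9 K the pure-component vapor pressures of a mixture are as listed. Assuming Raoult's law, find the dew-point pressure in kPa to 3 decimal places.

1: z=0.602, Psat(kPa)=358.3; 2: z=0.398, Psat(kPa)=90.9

At the dew point ψ → 1, so Σzᵢ/Kᵢ = 1 with Kᵢ = Pᵢˢᵃᵗ/P ⇒ 1/P = Σzᵢ/Pᵢˢᵃᵗ.
1/P = 0.602/358.3 + 0.398/90.9 = 0.006059 ⇒ P = 165.055 kPa

Pdew = 165.055 kPa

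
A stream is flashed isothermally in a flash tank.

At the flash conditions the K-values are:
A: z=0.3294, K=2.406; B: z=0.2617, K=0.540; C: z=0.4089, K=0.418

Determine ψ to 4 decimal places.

ψ = 0.1388

Newton iteration, ψ⁰ = 0.5:
  ψ = 0.5000: g = -0.22004, g' = -0.5935 → ψ = 0.1292
  ψ = 0.1292: g = 0.00661, g' = -0.6909 → ψ = 0.1388
Converged at ψ = 0.1388.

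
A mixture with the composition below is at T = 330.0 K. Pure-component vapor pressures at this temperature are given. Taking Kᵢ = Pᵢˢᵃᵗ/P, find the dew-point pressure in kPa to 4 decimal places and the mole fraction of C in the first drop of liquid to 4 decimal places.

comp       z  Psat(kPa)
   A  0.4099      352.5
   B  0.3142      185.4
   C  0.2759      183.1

At the dew point ψ → 1, so Σzᵢ/Kᵢ = 1 with Kᵢ = Pᵢˢᵃᵗ/P ⇒ 1/P = Σzᵢ/Pᵢˢᵃᵗ.
1/P = 0.4099/352.5 + 0.3142/185.4 + 0.2759/183.1 = 0.0043644 ⇒ P = 229.1277 kPa
xᵢ = zᵢP/Pᵢˢᵃᵗ ⇒ x_C = 0.2759·229.1277/183.1 = 0.3453

Pdew = 229.1277 kPa, x_C = 0.3453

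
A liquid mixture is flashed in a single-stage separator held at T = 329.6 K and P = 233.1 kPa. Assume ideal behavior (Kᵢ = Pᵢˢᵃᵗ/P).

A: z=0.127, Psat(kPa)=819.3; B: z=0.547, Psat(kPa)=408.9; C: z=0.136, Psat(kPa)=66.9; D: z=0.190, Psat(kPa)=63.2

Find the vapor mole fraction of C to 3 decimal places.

y_C = 0.068

Raoult's law: Kᵢ = Pᵢˢᵃᵗ/P = Pᵢˢᵃᵗ/233.1.
  K_A = 819.3/233.1 = 3.51480, K_B = 408.9/233.1 = 1.75418, K_C = 66.9/233.1 = 0.28700, K_D = 63.2/233.1 = 0.27113
Let ψ = V/F and solve Σ zᵢ(Kᵢ−1)/(1+ψ(Kᵢ−1)) = 0.
Check two-phase: ΣzᵢKᵢ = 1.496 > 1 and Σzᵢ/Kᵢ = 1.523 > 1, so g(0) = 0.496 > 0 and g(1) = -0.523 < 0.
Newton iteration, ψ⁰ = 0.5:
  ψ = 0.500: g = 0.0725, g' = -0.739 → ψ = 0.598
  ψ = 0.598: g = -0.0028, g' = -0.803 → ψ = 0.595
Converged at ψ = 0.595.
Compositions from xᵢ = zᵢ/(1+ψ(Kᵢ−1)), yᵢ = Kᵢxᵢ:
  A: x = 0.051, y = 0.179
  B: x = 0.378, y = 0.662
  C: x = 0.236, y = 0.068
  D: x = 0.335, y = 0.091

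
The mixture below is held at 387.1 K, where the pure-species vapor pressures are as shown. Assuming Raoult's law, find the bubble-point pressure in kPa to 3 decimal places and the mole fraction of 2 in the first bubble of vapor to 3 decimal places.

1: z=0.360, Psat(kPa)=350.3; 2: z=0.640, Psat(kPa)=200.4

At the bubble point ψ → 0, so ΣzᵢKᵢ = 1 with Kᵢ = Pᵢˢᵃᵗ/P ⇒ P = ΣzᵢPᵢˢᵃᵗ.
P = 0.360·350.3 + 0.640·200.4 = 254.364 kPa
yᵢ = zᵢPᵢˢᵃᵗ/P ⇒ y_2 = 0.640·200.4/254.364 = 0.504

Pbub = 254.364 kPa, y_2 = 0.504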